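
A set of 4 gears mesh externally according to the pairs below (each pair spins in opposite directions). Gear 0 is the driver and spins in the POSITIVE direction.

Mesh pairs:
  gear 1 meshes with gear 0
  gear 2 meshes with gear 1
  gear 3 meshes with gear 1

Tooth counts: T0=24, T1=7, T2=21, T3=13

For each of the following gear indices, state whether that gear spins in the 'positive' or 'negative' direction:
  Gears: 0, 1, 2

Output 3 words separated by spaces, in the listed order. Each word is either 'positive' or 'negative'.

Gear 0 (driver): positive (depth 0)
  gear 1: meshes with gear 0 -> depth 1 -> negative (opposite of gear 0)
  gear 2: meshes with gear 1 -> depth 2 -> positive (opposite of gear 1)
  gear 3: meshes with gear 1 -> depth 2 -> positive (opposite of gear 1)
Queried indices 0, 1, 2 -> positive, negative, positive

Answer: positive negative positive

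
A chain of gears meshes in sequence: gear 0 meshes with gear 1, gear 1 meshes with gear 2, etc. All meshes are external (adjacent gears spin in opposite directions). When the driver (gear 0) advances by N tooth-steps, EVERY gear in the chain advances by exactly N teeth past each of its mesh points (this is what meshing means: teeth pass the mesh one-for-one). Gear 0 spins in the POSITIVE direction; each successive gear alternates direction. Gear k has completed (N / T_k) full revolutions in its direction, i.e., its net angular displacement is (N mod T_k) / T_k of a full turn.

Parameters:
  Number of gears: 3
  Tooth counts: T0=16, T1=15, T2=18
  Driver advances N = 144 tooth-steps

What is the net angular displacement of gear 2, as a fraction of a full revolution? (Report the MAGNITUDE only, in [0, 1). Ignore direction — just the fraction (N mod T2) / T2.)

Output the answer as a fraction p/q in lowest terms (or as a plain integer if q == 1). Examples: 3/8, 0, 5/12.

Chain of 3 gears, tooth counts: [16, 15, 18]
  gear 0: T0=16, direction=positive, advance = 144 mod 16 = 0 teeth = 0/16 turn
  gear 1: T1=15, direction=negative, advance = 144 mod 15 = 9 teeth = 9/15 turn
  gear 2: T2=18, direction=positive, advance = 144 mod 18 = 0 teeth = 0/18 turn
Gear 2: 144 mod 18 = 0
Fraction = 0 / 18 = 0/1 (gcd(0,18)=18) = 0

Answer: 0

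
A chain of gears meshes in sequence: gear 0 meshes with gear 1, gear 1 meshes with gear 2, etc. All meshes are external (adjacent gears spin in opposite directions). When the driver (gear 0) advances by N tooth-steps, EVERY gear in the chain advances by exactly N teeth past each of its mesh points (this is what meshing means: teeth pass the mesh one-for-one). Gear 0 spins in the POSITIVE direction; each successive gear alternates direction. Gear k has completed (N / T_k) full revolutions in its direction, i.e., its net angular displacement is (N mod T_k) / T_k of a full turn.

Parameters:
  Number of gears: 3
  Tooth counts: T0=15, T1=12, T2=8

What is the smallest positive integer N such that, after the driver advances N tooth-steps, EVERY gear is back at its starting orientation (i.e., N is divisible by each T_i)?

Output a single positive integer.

Answer: 120

Derivation:
Gear k returns to start when N is a multiple of T_k.
All gears at start simultaneously when N is a common multiple of [15, 12, 8]; the smallest such N is lcm(15, 12, 8).
Start: lcm = T0 = 15
Fold in T1=12: gcd(15, 12) = 3; lcm(15, 12) = 15 * 12 / 3 = 180 / 3 = 60
Fold in T2=8: gcd(60, 8) = 4; lcm(60, 8) = 60 * 8 / 4 = 480 / 4 = 120
Full cycle length = 120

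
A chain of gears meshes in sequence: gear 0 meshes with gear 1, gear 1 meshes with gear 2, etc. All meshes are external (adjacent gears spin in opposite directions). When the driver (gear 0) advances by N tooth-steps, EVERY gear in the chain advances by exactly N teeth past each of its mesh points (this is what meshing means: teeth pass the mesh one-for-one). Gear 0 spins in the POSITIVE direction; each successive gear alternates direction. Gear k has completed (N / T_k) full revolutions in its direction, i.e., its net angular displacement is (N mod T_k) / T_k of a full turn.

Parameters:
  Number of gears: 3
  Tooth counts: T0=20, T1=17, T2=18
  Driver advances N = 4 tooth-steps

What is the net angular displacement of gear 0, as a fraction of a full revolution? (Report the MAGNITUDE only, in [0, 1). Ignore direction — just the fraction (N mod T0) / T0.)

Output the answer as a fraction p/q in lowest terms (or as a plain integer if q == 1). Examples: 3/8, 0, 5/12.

Chain of 3 gears, tooth counts: [20, 17, 18]
  gear 0: T0=20, direction=positive, advance = 4 mod 20 = 4 teeth = 4/20 turn
  gear 1: T1=17, direction=negative, advance = 4 mod 17 = 4 teeth = 4/17 turn
  gear 2: T2=18, direction=positive, advance = 4 mod 18 = 4 teeth = 4/18 turn
Gear 0: 4 mod 20 = 4
Fraction = 4 / 20 = 1/5 (gcd(4,20)=4) = 1/5

Answer: 1/5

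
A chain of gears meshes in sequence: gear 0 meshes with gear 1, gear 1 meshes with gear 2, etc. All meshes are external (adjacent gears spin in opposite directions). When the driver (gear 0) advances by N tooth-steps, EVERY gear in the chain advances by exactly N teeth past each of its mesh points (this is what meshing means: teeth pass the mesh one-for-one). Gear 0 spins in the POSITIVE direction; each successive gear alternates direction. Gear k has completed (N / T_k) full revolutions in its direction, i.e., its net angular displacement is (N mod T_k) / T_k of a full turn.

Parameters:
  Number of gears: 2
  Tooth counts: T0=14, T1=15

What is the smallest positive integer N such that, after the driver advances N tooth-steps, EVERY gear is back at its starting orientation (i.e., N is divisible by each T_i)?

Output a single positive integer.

Answer: 210

Derivation:
Gear k returns to start when N is a multiple of T_k.
All gears at start simultaneously when N is a common multiple of [14, 15]; the smallest such N is lcm(14, 15).
Start: lcm = T0 = 14
Fold in T1=15: gcd(14, 15) = 1; lcm(14, 15) = 14 * 15 / 1 = 210 / 1 = 210
Full cycle length = 210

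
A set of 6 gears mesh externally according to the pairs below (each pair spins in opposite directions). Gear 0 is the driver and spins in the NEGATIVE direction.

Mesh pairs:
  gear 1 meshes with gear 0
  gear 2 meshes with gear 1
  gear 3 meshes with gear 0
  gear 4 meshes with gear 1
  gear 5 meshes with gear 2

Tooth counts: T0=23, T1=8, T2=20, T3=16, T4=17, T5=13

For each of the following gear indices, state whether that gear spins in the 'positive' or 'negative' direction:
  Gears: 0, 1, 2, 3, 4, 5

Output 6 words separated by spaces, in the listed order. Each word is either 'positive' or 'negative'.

Answer: negative positive negative positive negative positive

Derivation:
Gear 0 (driver): negative (depth 0)
  gear 1: meshes with gear 0 -> depth 1 -> positive (opposite of gear 0)
  gear 2: meshes with gear 1 -> depth 2 -> negative (opposite of gear 1)
  gear 3: meshes with gear 0 -> depth 1 -> positive (opposite of gear 0)
  gear 4: meshes with gear 1 -> depth 2 -> negative (opposite of gear 1)
  gear 5: meshes with gear 2 -> depth 3 -> positive (opposite of gear 2)
Queried indices 0, 1, 2, 3, 4, 5 -> negative, positive, negative, positive, negative, positive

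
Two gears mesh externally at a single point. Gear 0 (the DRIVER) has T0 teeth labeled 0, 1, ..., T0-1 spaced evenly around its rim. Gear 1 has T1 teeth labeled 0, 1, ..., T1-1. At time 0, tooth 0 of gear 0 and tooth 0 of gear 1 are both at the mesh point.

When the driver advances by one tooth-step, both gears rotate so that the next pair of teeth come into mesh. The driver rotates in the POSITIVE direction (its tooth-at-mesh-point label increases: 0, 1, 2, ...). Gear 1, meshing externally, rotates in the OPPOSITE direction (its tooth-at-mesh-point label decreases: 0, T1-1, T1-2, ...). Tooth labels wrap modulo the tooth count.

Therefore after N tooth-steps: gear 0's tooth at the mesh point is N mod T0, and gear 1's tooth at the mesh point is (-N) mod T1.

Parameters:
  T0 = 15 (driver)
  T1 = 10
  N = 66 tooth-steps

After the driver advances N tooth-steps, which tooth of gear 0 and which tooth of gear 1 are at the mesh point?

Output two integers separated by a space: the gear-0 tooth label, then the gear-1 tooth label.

Answer: 6 4

Derivation:
Gear 0 (driver, T0=15): tooth at mesh = N mod T0
  66 = 4 * 15 + 6, so 66 mod 15 = 6
  gear 0 tooth = 6
Gear 1 (driven, T1=10): tooth at mesh = (-N) mod T1
  66 = 6 * 10 + 6, so 66 mod 10 = 6
  (-66) mod 10 = (-6) mod 10 = 10 - 6 = 4
Mesh after 66 steps: gear-0 tooth 6 meets gear-1 tooth 4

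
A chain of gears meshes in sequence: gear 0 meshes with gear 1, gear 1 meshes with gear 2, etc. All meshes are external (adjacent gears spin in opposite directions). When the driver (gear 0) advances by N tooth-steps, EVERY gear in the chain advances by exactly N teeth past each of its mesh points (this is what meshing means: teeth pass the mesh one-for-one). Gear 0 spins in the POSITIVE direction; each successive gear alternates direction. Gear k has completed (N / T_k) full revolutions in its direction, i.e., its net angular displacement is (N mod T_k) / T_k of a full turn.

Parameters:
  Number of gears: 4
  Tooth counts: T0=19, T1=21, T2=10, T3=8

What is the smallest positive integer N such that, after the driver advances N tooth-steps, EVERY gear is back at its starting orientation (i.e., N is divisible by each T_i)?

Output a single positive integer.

Gear k returns to start when N is a multiple of T_k.
All gears at start simultaneously when N is a common multiple of [19, 21, 10, 8]; the smallest such N is lcm(19, 21, 10, 8).
Start: lcm = T0 = 19
Fold in T1=21: gcd(19, 21) = 1; lcm(19, 21) = 19 * 21 / 1 = 399 / 1 = 399
Fold in T2=10: gcd(399, 10) = 1; lcm(399, 10) = 399 * 10 / 1 = 3990 / 1 = 3990
Fold in T3=8: gcd(3990, 8) = 2; lcm(3990, 8) = 3990 * 8 / 2 = 31920 / 2 = 15960
Full cycle length = 15960

Answer: 15960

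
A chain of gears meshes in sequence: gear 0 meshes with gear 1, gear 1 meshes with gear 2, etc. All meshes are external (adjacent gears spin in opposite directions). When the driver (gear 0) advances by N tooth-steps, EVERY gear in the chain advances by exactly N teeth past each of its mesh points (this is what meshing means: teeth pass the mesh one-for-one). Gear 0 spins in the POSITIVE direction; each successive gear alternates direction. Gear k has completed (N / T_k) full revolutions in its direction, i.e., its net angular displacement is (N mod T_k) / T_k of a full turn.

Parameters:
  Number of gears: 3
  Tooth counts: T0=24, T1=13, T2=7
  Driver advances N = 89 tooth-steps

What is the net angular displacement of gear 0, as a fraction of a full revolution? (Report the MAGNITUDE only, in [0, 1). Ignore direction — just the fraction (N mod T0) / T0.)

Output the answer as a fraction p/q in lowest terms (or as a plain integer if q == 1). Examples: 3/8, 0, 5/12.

Answer: 17/24

Derivation:
Chain of 3 gears, tooth counts: [24, 13, 7]
  gear 0: T0=24, direction=positive, advance = 89 mod 24 = 17 teeth = 17/24 turn
  gear 1: T1=13, direction=negative, advance = 89 mod 13 = 11 teeth = 11/13 turn
  gear 2: T2=7, direction=positive, advance = 89 mod 7 = 5 teeth = 5/7 turn
Gear 0: 89 mod 24 = 17
Fraction = 17 / 24 = 17/24 (gcd(17,24)=1) = 17/24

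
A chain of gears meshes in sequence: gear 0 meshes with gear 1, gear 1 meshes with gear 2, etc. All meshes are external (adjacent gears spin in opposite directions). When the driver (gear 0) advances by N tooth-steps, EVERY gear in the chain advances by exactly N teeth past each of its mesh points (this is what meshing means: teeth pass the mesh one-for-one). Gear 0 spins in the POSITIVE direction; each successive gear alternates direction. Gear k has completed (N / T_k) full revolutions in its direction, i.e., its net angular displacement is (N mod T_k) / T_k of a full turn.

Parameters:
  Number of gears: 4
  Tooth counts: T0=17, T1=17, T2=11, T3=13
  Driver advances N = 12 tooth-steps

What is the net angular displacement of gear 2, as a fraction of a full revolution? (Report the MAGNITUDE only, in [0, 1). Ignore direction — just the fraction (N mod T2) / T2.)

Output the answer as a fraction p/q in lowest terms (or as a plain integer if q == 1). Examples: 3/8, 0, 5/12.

Answer: 1/11

Derivation:
Chain of 4 gears, tooth counts: [17, 17, 11, 13]
  gear 0: T0=17, direction=positive, advance = 12 mod 17 = 12 teeth = 12/17 turn
  gear 1: T1=17, direction=negative, advance = 12 mod 17 = 12 teeth = 12/17 turn
  gear 2: T2=11, direction=positive, advance = 12 mod 11 = 1 teeth = 1/11 turn
  gear 3: T3=13, direction=negative, advance = 12 mod 13 = 12 teeth = 12/13 turn
Gear 2: 12 mod 11 = 1
Fraction = 1 / 11 = 1/11 (gcd(1,11)=1) = 1/11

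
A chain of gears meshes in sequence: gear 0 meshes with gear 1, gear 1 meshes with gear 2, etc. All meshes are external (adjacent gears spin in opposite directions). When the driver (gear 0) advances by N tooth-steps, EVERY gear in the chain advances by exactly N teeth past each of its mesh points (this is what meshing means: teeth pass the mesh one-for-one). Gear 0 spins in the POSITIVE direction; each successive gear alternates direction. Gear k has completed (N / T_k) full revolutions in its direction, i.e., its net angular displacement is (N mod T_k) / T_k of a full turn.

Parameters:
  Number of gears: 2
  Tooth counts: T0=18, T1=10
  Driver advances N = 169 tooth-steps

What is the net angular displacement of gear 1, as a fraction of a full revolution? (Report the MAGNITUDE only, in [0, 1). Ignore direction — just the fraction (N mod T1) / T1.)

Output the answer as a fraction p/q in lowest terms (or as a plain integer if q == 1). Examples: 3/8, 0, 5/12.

Chain of 2 gears, tooth counts: [18, 10]
  gear 0: T0=18, direction=positive, advance = 169 mod 18 = 7 teeth = 7/18 turn
  gear 1: T1=10, direction=negative, advance = 169 mod 10 = 9 teeth = 9/10 turn
Gear 1: 169 mod 10 = 9
Fraction = 9 / 10 = 9/10 (gcd(9,10)=1) = 9/10

Answer: 9/10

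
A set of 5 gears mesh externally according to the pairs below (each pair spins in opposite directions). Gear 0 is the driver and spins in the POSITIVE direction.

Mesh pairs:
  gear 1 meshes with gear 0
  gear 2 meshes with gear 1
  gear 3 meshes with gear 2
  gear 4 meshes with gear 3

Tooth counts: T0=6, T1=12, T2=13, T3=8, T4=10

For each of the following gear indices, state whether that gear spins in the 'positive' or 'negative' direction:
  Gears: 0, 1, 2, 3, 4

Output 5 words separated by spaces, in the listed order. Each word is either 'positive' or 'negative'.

Gear 0 (driver): positive (depth 0)
  gear 1: meshes with gear 0 -> depth 1 -> negative (opposite of gear 0)
  gear 2: meshes with gear 1 -> depth 2 -> positive (opposite of gear 1)
  gear 3: meshes with gear 2 -> depth 3 -> negative (opposite of gear 2)
  gear 4: meshes with gear 3 -> depth 4 -> positive (opposite of gear 3)
Queried indices 0, 1, 2, 3, 4 -> positive, negative, positive, negative, positive

Answer: positive negative positive negative positive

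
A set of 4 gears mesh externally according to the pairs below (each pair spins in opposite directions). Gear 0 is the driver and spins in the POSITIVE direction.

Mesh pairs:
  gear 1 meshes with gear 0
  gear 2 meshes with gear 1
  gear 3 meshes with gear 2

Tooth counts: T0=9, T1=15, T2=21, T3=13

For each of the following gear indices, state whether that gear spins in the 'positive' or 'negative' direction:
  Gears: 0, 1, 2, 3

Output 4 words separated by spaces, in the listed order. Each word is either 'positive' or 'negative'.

Answer: positive negative positive negative

Derivation:
Gear 0 (driver): positive (depth 0)
  gear 1: meshes with gear 0 -> depth 1 -> negative (opposite of gear 0)
  gear 2: meshes with gear 1 -> depth 2 -> positive (opposite of gear 1)
  gear 3: meshes with gear 2 -> depth 3 -> negative (opposite of gear 2)
Queried indices 0, 1, 2, 3 -> positive, negative, positive, negative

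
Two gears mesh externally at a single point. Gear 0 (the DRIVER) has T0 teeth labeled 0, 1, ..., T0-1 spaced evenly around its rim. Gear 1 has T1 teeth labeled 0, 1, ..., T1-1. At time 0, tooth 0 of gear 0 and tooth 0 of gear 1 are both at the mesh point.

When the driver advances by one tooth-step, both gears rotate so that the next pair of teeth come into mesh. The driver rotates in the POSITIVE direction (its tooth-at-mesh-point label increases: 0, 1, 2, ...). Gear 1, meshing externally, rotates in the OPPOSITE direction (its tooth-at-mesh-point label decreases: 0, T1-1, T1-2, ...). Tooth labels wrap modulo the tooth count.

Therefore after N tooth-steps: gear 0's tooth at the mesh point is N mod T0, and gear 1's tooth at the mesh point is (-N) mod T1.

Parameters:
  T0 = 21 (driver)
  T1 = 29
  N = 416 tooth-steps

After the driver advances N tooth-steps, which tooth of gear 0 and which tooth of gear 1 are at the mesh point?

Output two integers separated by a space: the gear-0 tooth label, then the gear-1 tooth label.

Gear 0 (driver, T0=21): tooth at mesh = N mod T0
  416 = 19 * 21 + 17, so 416 mod 21 = 17
  gear 0 tooth = 17
Gear 1 (driven, T1=29): tooth at mesh = (-N) mod T1
  416 = 14 * 29 + 10, so 416 mod 29 = 10
  (-416) mod 29 = (-10) mod 29 = 29 - 10 = 19
Mesh after 416 steps: gear-0 tooth 17 meets gear-1 tooth 19

Answer: 17 19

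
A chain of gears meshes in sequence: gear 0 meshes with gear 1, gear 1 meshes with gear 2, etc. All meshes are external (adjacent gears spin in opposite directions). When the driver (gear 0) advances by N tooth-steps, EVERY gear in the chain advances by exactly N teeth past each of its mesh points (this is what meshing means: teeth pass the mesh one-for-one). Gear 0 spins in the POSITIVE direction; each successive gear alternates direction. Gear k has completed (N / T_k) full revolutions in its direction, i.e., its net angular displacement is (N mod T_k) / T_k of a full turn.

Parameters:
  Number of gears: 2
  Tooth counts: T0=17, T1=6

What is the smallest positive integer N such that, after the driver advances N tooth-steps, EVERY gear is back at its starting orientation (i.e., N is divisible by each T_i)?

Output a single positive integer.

Answer: 102

Derivation:
Gear k returns to start when N is a multiple of T_k.
All gears at start simultaneously when N is a common multiple of [17, 6]; the smallest such N is lcm(17, 6).
Start: lcm = T0 = 17
Fold in T1=6: gcd(17, 6) = 1; lcm(17, 6) = 17 * 6 / 1 = 102 / 1 = 102
Full cycle length = 102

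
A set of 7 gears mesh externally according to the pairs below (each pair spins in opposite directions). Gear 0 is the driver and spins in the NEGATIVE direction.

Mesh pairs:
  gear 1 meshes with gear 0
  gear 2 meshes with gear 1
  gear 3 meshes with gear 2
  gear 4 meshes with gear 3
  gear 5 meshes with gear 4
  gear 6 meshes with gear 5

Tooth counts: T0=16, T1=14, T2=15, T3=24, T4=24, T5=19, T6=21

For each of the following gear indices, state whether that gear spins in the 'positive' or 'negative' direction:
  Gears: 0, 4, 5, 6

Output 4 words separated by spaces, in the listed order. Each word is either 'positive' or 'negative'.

Answer: negative negative positive negative

Derivation:
Gear 0 (driver): negative (depth 0)
  gear 1: meshes with gear 0 -> depth 1 -> positive (opposite of gear 0)
  gear 2: meshes with gear 1 -> depth 2 -> negative (opposite of gear 1)
  gear 3: meshes with gear 2 -> depth 3 -> positive (opposite of gear 2)
  gear 4: meshes with gear 3 -> depth 4 -> negative (opposite of gear 3)
  gear 5: meshes with gear 4 -> depth 5 -> positive (opposite of gear 4)
  gear 6: meshes with gear 5 -> depth 6 -> negative (opposite of gear 5)
Queried indices 0, 4, 5, 6 -> negative, negative, positive, negative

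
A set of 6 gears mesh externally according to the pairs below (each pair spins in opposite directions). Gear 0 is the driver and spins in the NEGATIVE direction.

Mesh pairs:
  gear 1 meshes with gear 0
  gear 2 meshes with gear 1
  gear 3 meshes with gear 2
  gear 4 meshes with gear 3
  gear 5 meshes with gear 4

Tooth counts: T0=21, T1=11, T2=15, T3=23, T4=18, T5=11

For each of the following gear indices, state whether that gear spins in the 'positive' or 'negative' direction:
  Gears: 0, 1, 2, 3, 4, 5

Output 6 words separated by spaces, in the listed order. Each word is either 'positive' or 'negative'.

Gear 0 (driver): negative (depth 0)
  gear 1: meshes with gear 0 -> depth 1 -> positive (opposite of gear 0)
  gear 2: meshes with gear 1 -> depth 2 -> negative (opposite of gear 1)
  gear 3: meshes with gear 2 -> depth 3 -> positive (opposite of gear 2)
  gear 4: meshes with gear 3 -> depth 4 -> negative (opposite of gear 3)
  gear 5: meshes with gear 4 -> depth 5 -> positive (opposite of gear 4)
Queried indices 0, 1, 2, 3, 4, 5 -> negative, positive, negative, positive, negative, positive

Answer: negative positive negative positive negative positive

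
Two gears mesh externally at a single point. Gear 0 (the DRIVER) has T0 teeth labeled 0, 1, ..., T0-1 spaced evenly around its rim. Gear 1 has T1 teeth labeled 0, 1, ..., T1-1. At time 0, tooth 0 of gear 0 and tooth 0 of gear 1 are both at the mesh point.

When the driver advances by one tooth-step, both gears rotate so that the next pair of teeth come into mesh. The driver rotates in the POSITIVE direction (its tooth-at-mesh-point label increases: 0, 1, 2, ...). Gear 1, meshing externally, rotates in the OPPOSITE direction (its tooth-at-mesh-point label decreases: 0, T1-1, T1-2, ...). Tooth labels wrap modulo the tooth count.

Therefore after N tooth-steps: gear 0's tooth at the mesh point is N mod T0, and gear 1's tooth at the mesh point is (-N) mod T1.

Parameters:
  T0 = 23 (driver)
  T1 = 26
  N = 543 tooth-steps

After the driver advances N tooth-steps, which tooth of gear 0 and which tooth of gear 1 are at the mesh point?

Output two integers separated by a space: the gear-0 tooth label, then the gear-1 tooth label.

Answer: 14 3

Derivation:
Gear 0 (driver, T0=23): tooth at mesh = N mod T0
  543 = 23 * 23 + 14, so 543 mod 23 = 14
  gear 0 tooth = 14
Gear 1 (driven, T1=26): tooth at mesh = (-N) mod T1
  543 = 20 * 26 + 23, so 543 mod 26 = 23
  (-543) mod 26 = (-23) mod 26 = 26 - 23 = 3
Mesh after 543 steps: gear-0 tooth 14 meets gear-1 tooth 3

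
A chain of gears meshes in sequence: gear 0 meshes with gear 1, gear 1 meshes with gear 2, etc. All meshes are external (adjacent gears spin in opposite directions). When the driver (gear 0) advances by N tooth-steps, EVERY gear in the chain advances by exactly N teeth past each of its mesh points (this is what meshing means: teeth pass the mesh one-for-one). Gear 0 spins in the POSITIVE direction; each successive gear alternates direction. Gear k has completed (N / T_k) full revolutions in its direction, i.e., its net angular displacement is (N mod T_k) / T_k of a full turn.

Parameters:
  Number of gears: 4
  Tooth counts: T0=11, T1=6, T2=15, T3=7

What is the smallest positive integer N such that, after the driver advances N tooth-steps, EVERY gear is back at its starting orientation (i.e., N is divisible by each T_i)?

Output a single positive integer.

Gear k returns to start when N is a multiple of T_k.
All gears at start simultaneously when N is a common multiple of [11, 6, 15, 7]; the smallest such N is lcm(11, 6, 15, 7).
Start: lcm = T0 = 11
Fold in T1=6: gcd(11, 6) = 1; lcm(11, 6) = 11 * 6 / 1 = 66 / 1 = 66
Fold in T2=15: gcd(66, 15) = 3; lcm(66, 15) = 66 * 15 / 3 = 990 / 3 = 330
Fold in T3=7: gcd(330, 7) = 1; lcm(330, 7) = 330 * 7 / 1 = 2310 / 1 = 2310
Full cycle length = 2310

Answer: 2310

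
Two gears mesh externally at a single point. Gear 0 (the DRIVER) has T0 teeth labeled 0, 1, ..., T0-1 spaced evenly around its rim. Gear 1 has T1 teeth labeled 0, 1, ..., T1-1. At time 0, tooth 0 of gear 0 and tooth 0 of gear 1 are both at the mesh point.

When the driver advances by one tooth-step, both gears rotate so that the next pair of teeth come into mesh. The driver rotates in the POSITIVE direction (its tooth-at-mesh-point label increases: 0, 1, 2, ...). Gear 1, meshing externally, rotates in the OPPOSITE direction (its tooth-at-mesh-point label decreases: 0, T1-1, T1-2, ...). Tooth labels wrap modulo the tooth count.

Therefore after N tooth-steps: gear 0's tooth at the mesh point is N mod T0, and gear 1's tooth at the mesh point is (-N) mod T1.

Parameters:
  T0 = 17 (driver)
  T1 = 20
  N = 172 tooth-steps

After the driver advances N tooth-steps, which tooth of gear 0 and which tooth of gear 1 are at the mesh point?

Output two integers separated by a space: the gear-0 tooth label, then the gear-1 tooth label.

Answer: 2 8

Derivation:
Gear 0 (driver, T0=17): tooth at mesh = N mod T0
  172 = 10 * 17 + 2, so 172 mod 17 = 2
  gear 0 tooth = 2
Gear 1 (driven, T1=20): tooth at mesh = (-N) mod T1
  172 = 8 * 20 + 12, so 172 mod 20 = 12
  (-172) mod 20 = (-12) mod 20 = 20 - 12 = 8
Mesh after 172 steps: gear-0 tooth 2 meets gear-1 tooth 8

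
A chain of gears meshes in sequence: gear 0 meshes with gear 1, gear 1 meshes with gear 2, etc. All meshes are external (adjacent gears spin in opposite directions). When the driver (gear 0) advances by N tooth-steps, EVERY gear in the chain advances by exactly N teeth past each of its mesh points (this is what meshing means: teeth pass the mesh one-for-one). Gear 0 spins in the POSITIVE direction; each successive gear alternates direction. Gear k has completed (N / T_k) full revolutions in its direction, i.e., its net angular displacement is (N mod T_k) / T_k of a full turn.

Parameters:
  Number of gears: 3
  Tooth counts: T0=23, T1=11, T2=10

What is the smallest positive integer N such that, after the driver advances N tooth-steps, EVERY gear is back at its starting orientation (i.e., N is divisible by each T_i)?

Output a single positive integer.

Answer: 2530

Derivation:
Gear k returns to start when N is a multiple of T_k.
All gears at start simultaneously when N is a common multiple of [23, 11, 10]; the smallest such N is lcm(23, 11, 10).
Start: lcm = T0 = 23
Fold in T1=11: gcd(23, 11) = 1; lcm(23, 11) = 23 * 11 / 1 = 253 / 1 = 253
Fold in T2=10: gcd(253, 10) = 1; lcm(253, 10) = 253 * 10 / 1 = 2530 / 1 = 2530
Full cycle length = 2530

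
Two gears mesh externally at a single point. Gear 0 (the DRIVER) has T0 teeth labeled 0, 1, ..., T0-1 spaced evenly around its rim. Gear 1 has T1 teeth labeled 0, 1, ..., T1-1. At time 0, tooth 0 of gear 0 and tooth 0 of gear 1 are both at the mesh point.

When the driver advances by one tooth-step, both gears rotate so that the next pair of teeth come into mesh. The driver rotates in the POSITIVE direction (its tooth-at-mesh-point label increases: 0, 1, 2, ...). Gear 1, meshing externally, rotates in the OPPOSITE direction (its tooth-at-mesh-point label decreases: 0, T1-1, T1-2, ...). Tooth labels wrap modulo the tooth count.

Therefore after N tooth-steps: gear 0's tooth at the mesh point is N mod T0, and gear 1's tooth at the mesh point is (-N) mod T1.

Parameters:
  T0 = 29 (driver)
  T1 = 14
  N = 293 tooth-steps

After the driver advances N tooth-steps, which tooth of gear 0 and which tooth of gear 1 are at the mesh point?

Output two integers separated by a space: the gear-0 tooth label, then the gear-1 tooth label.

Answer: 3 1

Derivation:
Gear 0 (driver, T0=29): tooth at mesh = N mod T0
  293 = 10 * 29 + 3, so 293 mod 29 = 3
  gear 0 tooth = 3
Gear 1 (driven, T1=14): tooth at mesh = (-N) mod T1
  293 = 20 * 14 + 13, so 293 mod 14 = 13
  (-293) mod 14 = (-13) mod 14 = 14 - 13 = 1
Mesh after 293 steps: gear-0 tooth 3 meets gear-1 tooth 1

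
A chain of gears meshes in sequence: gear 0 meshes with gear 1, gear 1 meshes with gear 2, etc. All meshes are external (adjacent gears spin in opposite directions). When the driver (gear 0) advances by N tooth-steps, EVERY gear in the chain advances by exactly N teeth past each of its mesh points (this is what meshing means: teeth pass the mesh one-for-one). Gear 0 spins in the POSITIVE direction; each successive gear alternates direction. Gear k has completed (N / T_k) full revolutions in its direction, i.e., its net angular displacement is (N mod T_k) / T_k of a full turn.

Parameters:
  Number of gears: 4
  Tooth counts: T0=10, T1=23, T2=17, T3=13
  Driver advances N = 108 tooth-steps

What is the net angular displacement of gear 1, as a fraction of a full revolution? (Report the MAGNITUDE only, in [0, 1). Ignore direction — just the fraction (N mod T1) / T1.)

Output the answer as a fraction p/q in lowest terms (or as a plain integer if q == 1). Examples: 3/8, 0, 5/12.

Chain of 4 gears, tooth counts: [10, 23, 17, 13]
  gear 0: T0=10, direction=positive, advance = 108 mod 10 = 8 teeth = 8/10 turn
  gear 1: T1=23, direction=negative, advance = 108 mod 23 = 16 teeth = 16/23 turn
  gear 2: T2=17, direction=positive, advance = 108 mod 17 = 6 teeth = 6/17 turn
  gear 3: T3=13, direction=negative, advance = 108 mod 13 = 4 teeth = 4/13 turn
Gear 1: 108 mod 23 = 16
Fraction = 16 / 23 = 16/23 (gcd(16,23)=1) = 16/23

Answer: 16/23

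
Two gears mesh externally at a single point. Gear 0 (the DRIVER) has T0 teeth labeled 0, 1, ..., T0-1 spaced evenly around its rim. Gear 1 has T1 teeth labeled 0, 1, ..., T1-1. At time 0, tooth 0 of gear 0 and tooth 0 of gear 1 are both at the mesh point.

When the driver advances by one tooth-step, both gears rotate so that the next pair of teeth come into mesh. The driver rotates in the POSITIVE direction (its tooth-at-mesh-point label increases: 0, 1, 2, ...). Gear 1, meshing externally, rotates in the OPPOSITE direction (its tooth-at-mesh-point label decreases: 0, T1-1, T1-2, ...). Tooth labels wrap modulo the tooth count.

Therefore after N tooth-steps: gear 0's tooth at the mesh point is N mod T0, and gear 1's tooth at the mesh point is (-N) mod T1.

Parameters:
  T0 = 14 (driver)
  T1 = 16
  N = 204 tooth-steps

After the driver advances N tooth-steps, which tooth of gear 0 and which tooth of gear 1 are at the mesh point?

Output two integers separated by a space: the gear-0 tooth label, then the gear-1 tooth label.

Gear 0 (driver, T0=14): tooth at mesh = N mod T0
  204 = 14 * 14 + 8, so 204 mod 14 = 8
  gear 0 tooth = 8
Gear 1 (driven, T1=16): tooth at mesh = (-N) mod T1
  204 = 12 * 16 + 12, so 204 mod 16 = 12
  (-204) mod 16 = (-12) mod 16 = 16 - 12 = 4
Mesh after 204 steps: gear-0 tooth 8 meets gear-1 tooth 4

Answer: 8 4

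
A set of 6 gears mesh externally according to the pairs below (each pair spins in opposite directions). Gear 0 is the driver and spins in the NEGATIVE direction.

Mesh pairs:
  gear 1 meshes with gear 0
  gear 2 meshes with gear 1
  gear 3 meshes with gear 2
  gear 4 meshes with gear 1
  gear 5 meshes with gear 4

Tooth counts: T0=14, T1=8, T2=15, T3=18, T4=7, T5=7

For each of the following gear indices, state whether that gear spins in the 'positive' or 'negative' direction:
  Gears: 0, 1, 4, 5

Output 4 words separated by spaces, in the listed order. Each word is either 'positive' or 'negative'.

Answer: negative positive negative positive

Derivation:
Gear 0 (driver): negative (depth 0)
  gear 1: meshes with gear 0 -> depth 1 -> positive (opposite of gear 0)
  gear 2: meshes with gear 1 -> depth 2 -> negative (opposite of gear 1)
  gear 3: meshes with gear 2 -> depth 3 -> positive (opposite of gear 2)
  gear 4: meshes with gear 1 -> depth 2 -> negative (opposite of gear 1)
  gear 5: meshes with gear 4 -> depth 3 -> positive (opposite of gear 4)
Queried indices 0, 1, 4, 5 -> negative, positive, negative, positive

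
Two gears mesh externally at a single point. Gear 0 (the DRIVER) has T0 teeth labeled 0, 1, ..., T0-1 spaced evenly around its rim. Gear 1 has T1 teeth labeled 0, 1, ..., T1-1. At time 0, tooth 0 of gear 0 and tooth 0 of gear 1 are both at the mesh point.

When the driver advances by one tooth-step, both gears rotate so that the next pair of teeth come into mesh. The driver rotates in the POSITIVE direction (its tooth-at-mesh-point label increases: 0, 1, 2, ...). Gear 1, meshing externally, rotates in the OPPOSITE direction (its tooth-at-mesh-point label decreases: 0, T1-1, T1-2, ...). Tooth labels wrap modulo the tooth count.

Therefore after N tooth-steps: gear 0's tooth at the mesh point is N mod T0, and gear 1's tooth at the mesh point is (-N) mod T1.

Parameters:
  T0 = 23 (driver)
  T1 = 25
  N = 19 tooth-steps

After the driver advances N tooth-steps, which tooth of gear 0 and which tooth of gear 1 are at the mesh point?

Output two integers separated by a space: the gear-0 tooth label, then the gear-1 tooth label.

Answer: 19 6

Derivation:
Gear 0 (driver, T0=23): tooth at mesh = N mod T0
  19 = 0 * 23 + 19, so 19 mod 23 = 19
  gear 0 tooth = 19
Gear 1 (driven, T1=25): tooth at mesh = (-N) mod T1
  19 = 0 * 25 + 19, so 19 mod 25 = 19
  (-19) mod 25 = (-19) mod 25 = 25 - 19 = 6
Mesh after 19 steps: gear-0 tooth 19 meets gear-1 tooth 6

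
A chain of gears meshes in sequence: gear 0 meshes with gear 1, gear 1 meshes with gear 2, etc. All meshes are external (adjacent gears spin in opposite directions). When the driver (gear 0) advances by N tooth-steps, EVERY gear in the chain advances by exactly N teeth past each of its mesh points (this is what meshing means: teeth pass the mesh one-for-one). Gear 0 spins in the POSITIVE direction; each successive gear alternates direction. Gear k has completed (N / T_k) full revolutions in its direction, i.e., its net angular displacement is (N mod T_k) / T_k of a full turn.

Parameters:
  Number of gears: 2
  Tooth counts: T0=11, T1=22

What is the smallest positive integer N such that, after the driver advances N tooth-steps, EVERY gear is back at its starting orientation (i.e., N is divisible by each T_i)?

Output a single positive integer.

Gear k returns to start when N is a multiple of T_k.
All gears at start simultaneously when N is a common multiple of [11, 22]; the smallest such N is lcm(11, 22).
Start: lcm = T0 = 11
Fold in T1=22: gcd(11, 22) = 11; lcm(11, 22) = 11 * 22 / 11 = 242 / 11 = 22
Full cycle length = 22

Answer: 22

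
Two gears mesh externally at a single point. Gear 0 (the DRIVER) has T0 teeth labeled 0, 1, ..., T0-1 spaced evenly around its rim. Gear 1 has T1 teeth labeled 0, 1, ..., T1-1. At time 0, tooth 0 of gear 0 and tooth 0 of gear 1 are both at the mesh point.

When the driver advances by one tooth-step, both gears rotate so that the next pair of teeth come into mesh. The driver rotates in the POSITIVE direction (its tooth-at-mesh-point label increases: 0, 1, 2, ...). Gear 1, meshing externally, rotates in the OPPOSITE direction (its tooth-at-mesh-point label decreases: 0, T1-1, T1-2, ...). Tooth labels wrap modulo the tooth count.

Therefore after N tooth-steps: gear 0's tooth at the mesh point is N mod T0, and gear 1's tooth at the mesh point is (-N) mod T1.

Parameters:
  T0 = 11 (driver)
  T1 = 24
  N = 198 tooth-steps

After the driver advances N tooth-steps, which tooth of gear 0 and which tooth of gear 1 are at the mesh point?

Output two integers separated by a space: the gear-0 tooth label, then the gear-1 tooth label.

Answer: 0 18

Derivation:
Gear 0 (driver, T0=11): tooth at mesh = N mod T0
  198 = 18 * 11 + 0, so 198 mod 11 = 0
  gear 0 tooth = 0
Gear 1 (driven, T1=24): tooth at mesh = (-N) mod T1
  198 = 8 * 24 + 6, so 198 mod 24 = 6
  (-198) mod 24 = (-6) mod 24 = 24 - 6 = 18
Mesh after 198 steps: gear-0 tooth 0 meets gear-1 tooth 18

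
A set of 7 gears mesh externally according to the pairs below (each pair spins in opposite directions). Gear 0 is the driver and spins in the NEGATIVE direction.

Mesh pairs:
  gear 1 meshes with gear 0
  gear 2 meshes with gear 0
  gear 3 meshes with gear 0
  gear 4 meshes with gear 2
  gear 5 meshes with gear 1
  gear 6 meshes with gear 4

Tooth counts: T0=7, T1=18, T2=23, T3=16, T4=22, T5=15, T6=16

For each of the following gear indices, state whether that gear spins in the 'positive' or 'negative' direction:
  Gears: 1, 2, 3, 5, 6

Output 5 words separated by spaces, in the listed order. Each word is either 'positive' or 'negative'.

Answer: positive positive positive negative positive

Derivation:
Gear 0 (driver): negative (depth 0)
  gear 1: meshes with gear 0 -> depth 1 -> positive (opposite of gear 0)
  gear 2: meshes with gear 0 -> depth 1 -> positive (opposite of gear 0)
  gear 3: meshes with gear 0 -> depth 1 -> positive (opposite of gear 0)
  gear 4: meshes with gear 2 -> depth 2 -> negative (opposite of gear 2)
  gear 5: meshes with gear 1 -> depth 2 -> negative (opposite of gear 1)
  gear 6: meshes with gear 4 -> depth 3 -> positive (opposite of gear 4)
Queried indices 1, 2, 3, 5, 6 -> positive, positive, positive, negative, positive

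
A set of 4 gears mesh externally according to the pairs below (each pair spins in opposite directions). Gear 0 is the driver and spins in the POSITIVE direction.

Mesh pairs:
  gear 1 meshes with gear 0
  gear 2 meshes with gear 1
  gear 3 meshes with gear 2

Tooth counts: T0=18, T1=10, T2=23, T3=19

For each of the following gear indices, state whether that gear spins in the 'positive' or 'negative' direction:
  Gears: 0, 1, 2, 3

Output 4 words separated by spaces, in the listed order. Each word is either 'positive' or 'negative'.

Answer: positive negative positive negative

Derivation:
Gear 0 (driver): positive (depth 0)
  gear 1: meshes with gear 0 -> depth 1 -> negative (opposite of gear 0)
  gear 2: meshes with gear 1 -> depth 2 -> positive (opposite of gear 1)
  gear 3: meshes with gear 2 -> depth 3 -> negative (opposite of gear 2)
Queried indices 0, 1, 2, 3 -> positive, negative, positive, negative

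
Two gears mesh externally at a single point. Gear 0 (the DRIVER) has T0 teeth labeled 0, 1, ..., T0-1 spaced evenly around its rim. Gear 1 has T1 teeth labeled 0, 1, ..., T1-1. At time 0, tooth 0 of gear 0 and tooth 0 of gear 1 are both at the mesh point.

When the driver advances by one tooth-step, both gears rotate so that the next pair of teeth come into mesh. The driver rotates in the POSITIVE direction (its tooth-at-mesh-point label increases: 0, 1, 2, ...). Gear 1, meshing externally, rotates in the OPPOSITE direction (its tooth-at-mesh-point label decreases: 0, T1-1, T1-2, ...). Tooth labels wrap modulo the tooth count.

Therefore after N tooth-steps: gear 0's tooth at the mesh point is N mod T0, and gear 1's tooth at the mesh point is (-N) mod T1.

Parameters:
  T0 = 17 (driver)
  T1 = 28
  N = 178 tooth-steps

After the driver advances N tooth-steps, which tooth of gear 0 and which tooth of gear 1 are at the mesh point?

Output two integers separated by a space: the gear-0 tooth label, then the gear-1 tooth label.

Gear 0 (driver, T0=17): tooth at mesh = N mod T0
  178 = 10 * 17 + 8, so 178 mod 17 = 8
  gear 0 tooth = 8
Gear 1 (driven, T1=28): tooth at mesh = (-N) mod T1
  178 = 6 * 28 + 10, so 178 mod 28 = 10
  (-178) mod 28 = (-10) mod 28 = 28 - 10 = 18
Mesh after 178 steps: gear-0 tooth 8 meets gear-1 tooth 18

Answer: 8 18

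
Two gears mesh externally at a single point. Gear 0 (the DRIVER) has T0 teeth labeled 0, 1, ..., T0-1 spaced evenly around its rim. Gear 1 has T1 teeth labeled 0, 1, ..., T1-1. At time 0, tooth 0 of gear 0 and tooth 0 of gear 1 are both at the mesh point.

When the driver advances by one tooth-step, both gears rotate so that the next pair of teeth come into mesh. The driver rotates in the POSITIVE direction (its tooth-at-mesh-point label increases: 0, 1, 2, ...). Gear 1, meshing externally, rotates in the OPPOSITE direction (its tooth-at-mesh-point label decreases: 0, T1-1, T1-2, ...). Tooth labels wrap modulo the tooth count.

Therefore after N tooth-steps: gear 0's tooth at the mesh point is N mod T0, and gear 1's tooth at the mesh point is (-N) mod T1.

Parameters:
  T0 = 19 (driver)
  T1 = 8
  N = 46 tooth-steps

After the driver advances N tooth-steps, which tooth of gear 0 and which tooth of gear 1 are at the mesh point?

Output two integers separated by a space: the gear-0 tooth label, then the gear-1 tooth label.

Answer: 8 2

Derivation:
Gear 0 (driver, T0=19): tooth at mesh = N mod T0
  46 = 2 * 19 + 8, so 46 mod 19 = 8
  gear 0 tooth = 8
Gear 1 (driven, T1=8): tooth at mesh = (-N) mod T1
  46 = 5 * 8 + 6, so 46 mod 8 = 6
  (-46) mod 8 = (-6) mod 8 = 8 - 6 = 2
Mesh after 46 steps: gear-0 tooth 8 meets gear-1 tooth 2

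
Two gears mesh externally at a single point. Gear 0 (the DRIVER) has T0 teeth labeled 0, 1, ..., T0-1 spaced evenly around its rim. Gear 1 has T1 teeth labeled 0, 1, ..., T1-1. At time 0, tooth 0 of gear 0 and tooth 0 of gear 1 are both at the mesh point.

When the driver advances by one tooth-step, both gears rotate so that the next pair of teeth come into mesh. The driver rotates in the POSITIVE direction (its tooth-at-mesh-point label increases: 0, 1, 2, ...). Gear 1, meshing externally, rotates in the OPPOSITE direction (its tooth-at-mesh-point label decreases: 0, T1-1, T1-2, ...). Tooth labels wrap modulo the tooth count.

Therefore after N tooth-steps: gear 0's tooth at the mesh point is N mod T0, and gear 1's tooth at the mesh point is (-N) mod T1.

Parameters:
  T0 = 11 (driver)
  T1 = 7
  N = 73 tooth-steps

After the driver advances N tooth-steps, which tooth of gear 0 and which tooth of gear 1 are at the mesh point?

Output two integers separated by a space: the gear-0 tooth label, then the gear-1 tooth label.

Gear 0 (driver, T0=11): tooth at mesh = N mod T0
  73 = 6 * 11 + 7, so 73 mod 11 = 7
  gear 0 tooth = 7
Gear 1 (driven, T1=7): tooth at mesh = (-N) mod T1
  73 = 10 * 7 + 3, so 73 mod 7 = 3
  (-73) mod 7 = (-3) mod 7 = 7 - 3 = 4
Mesh after 73 steps: gear-0 tooth 7 meets gear-1 tooth 4

Answer: 7 4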